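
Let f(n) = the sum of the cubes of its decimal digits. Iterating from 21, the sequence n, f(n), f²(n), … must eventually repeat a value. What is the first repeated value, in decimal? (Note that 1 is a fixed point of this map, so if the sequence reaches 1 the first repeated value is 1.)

153

21 → 2³ + 1³ = 9
9 → 9³ = 729
729 → 7³ + 2³ + 9³ = 1080
1080 → 1³ + 0³ + 8³ + 0³ = 513
513 → 5³ + 1³ + 3³ = 153
153 → 1³ + 5³ + 3³ = 153  — 153 already appeared earlier.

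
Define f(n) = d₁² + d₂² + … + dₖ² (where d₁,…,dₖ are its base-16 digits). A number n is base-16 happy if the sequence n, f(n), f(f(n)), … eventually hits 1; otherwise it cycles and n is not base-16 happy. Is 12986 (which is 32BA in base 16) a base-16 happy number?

not base-16 happy

12986 = (3,2,11,10)_16 → 3² + 2² + 11² + 10² = 9 + 4 + 121 + 100 = 234
234 = (14,10)_16 → 14² + 10² = 196 + 100 = 296
296 = (1,2,8)_16 → 1² + 2² + 8² = 1 + 4 + 64 = 69
69 = (4,5)_16 → 4² + 5² = 16 + 25 = 41
41 = (2,9)_16 → 2² + 9² = 4 + 81 = 85
85 = (5,5)_16 → 5² + 5² = 25 + 25 = 50
50 = (3,2)_16 → 3² + 2² = 9 + 4 = 13
13 = (13)_16 → 13² = 169
169 = (10,9)_16 → 10² + 9² = 100 + 81 = 181
181 = (11,5)_16 → 11² + 5² = 121 + 25 = 146
146 = (9,2)_16 → 9² + 2² = 81 + 4 = 85  — 85 already seen; the sequence cycles without reaching 1.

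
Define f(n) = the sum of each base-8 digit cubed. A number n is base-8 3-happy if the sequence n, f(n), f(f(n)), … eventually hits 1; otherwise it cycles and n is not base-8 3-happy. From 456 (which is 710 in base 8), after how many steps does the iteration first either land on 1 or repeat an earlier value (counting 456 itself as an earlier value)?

11

456 = (7,1,0)_8 → 7³ + 1³ + 0³ = 343 + 1 + 0 = 344
344 = (5,3,0)_8 → 5³ + 3³ + 0³ = 125 + 27 + 0 = 152
152 = (2,3,0)_8 → 2³ + 3³ + 0³ = 8 + 27 + 0 = 35
35 = (4,3)_8 → 4³ + 3³ = 64 + 27 = 91
91 = (1,3,3)_8 → 1³ + 3³ + 3³ = 1 + 27 + 27 = 55
55 = (6,7)_8 → 6³ + 7³ = 216 + 343 = 559
559 = (1,0,5,7)_8 → 1³ + 0³ + 5³ + 7³ = 1 + 0 + 125 + 343 = 469
469 = (7,2,5)_8 → 7³ + 2³ + 5³ = 343 + 8 + 125 = 476
476 = (7,3,4)_8 → 7³ + 3³ + 4³ = 343 + 27 + 64 = 434
434 = (6,6,2)_8 → 6³ + 6³ + 2³ = 216 + 216 + 8 = 440
440 = (6,7,0)_8 → 6³ + 7³ + 0³ = 216 + 343 + 0 = 559  — 559 repeats.
That took 11 steps.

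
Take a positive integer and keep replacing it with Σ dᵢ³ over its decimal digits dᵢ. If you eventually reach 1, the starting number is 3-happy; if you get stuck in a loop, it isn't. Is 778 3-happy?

778 → 7³ + 7³ + 8³ = 343 + 343 + 512 = 1198
1198 → 1³ + 1³ + 9³ + 8³ = 1 + 1 + 729 + 512 = 1243
1243 → 1³ + 2³ + 4³ + 3³ = 1 + 8 + 64 + 27 = 100
100 → 1³ + 0³ + 0³ = 1 + 0 + 0 = 1  — reached 1.

3-happy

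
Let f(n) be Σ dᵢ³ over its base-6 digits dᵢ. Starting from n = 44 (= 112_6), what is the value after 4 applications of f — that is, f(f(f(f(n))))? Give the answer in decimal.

44 = (1,1,2)_6 → 1³ + 1³ + 2³ = 1 + 1 + 8 = 10
10 = (1,4)_6 → 1³ + 4³ = 1 + 64 = 65
65 = (1,4,5)_6 → 1³ + 4³ + 5³ = 1 + 64 + 125 = 190
190 = (5,1,4)_6 → 5³ + 1³ + 4³ = 125 + 1 + 64 = 190

190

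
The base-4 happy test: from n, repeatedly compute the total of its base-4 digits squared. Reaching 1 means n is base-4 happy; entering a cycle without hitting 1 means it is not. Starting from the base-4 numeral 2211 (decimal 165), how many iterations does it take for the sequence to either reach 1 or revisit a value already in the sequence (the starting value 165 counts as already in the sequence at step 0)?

4

165 = (2,2,1,1)_4 → 2² + 2² + 1² + 1² = 10
10 = (2,2)_4 → 2² + 2² = 8
8 = (2,0)_4 → 2² + 0² = 4
4 = (1,0)_4 → 1² + 0² = 1  — reached 1.
That took 4 steps.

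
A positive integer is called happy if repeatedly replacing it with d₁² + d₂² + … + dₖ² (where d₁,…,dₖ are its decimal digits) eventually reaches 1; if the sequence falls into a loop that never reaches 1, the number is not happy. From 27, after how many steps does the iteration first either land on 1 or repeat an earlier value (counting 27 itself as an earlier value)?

14

27 → 2² + 7² = 53
53 → 5² + 3² = 34
34 → 3² + 4² = 25
25 → 2² + 5² = 29
29 → 2² + 9² = 85
85 → 8² + 5² = 89
89 → 8² + 9² = 145
145 → 1² + 4² + 5² = 42
42 → 4² + 2² = 20
20 → 2² + 0² = 4
4 → 4² = 16
16 → 1² + 6² = 37
37 → 3² + 7² = 58
58 → 5² + 8² = 89  — 89 repeats.
That took 14 steps.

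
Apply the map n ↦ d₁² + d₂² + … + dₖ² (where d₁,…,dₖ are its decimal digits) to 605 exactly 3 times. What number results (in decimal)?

58

605 → 61
61 → 37
37 → 58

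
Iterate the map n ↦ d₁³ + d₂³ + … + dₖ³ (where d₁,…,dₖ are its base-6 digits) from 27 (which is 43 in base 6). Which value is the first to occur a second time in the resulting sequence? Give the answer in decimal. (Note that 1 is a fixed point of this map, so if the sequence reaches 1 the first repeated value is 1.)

1

27 = (4,3)_6 → 4³ + 3³ = 91
91 = (2,3,1)_6 → 2³ + 3³ + 1³ = 36
36 = (1,0,0)_6 → 1³ + 0³ + 0³ = 1  — reached the fixed point 1.
1 → 1, so 1 is the first repeated value.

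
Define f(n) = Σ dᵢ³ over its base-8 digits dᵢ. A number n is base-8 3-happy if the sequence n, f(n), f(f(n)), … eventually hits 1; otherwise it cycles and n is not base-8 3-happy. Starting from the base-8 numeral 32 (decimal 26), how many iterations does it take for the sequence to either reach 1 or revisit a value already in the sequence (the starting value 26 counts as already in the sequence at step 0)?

26 = (3,2)_8 → 35
35 = (4,3)_8 → 91
91 = (1,3,3)_8 → 55
55 = (6,7)_8 → 559
559 = (1,0,5,7)_8 → 469
469 = (7,2,5)_8 → 476
476 = (7,3,4)_8 → 434
434 = (6,6,2)_8 → 440
440 = (6,7,0)_8 → 559  — 559 repeats.
That took 9 steps.

9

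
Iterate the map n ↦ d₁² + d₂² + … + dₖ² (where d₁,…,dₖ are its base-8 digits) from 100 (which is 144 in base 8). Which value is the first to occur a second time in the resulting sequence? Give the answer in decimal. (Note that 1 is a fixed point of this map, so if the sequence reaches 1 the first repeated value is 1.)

100 = (1,4,4)_8 → 33
33 = (4,1)_8 → 17
17 = (2,1)_8 → 5
5 = (5)_8 → 25
25 = (3,1)_8 → 10
10 = (1,2)_8 → 5  — 5 already appeared earlier.

5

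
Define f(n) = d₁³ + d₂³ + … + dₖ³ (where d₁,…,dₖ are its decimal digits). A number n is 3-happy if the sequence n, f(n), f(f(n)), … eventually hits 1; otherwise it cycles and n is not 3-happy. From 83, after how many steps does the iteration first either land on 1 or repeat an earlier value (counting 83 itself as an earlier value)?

83 → 539
539 → 881
881 → 1025
1025 → 134
134 → 92
92 → 737
737 → 713
713 → 371
371 → 371  — 371 repeats.
That took 9 steps.

9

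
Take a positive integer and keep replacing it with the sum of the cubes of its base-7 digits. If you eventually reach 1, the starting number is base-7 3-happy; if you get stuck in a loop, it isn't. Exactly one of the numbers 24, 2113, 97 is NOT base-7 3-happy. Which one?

24

24: 24 → 54 → 126 → 72 → 36 → 126  — repeats 126 (not base-7 3-happy)
2113: 2113 → 433 → 343 → 1  — reaches 1 (base-7 3-happy)
97: 97 → 433 → 343 → 1  — reaches 1 (base-7 3-happy)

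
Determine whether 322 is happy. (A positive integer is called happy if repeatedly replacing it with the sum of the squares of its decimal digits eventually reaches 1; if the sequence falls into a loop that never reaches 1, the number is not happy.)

not happy

322 → 3² + 2² + 2² = 9 + 4 + 4 = 17
17 → 1² + 7² = 1 + 49 = 50
50 → 5² + 0² = 25 + 0 = 25
25 → 2² + 5² = 4 + 25 = 29
29 → 2² + 9² = 4 + 81 = 85
85 → 8² + 5² = 64 + 25 = 89
89 → 8² + 9² = 64 + 81 = 145
145 → 1² + 4² + 5² = 1 + 16 + 25 = 42
42 → 4² + 2² = 16 + 4 = 20
20 → 2² + 0² = 4 + 0 = 4
4 → 4² = 16
16 → 1² + 6² = 1 + 36 = 37
37 → 3² + 7² = 9 + 49 = 58
58 → 5² + 8² = 25 + 64 = 89  — 89 already seen; the sequence cycles without reaching 1.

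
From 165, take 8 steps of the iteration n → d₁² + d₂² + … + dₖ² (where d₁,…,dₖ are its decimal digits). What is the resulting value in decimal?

42

165 → 62
62 → 40
40 → 16
16 → 37
37 → 58
58 → 89
89 → 145
145 → 42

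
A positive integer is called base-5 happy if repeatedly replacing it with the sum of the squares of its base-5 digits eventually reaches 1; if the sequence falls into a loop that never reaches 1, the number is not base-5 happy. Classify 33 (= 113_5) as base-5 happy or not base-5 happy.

33 = (1,1,3)_5 → 1² + 1² + 3² = 1 + 1 + 9 = 11
11 = (2,1)_5 → 2² + 1² = 4 + 1 = 5
5 = (1,0)_5 → 1² + 0² = 1 + 0 = 1  — reached 1.

base-5 happy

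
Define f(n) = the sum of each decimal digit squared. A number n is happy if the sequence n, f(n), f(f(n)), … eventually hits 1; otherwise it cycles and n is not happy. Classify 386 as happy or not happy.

386 → 3² + 8² + 6² = 9 + 64 + 36 = 109
109 → 1² + 0² + 9² = 1 + 0 + 81 = 82
82 → 8² + 2² = 64 + 4 = 68
68 → 6² + 8² = 36 + 64 = 100
100 → 1² + 0² + 0² = 1 + 0 + 0 = 1  — reached 1.

happy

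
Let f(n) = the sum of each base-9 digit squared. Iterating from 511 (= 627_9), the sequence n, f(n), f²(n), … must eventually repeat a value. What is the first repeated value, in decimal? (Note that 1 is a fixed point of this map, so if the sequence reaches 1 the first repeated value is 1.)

89

511 = (6,2,7)_9 → 6² + 2² + 7² = 36 + 4 + 49 = 89
89 = (1,0,8)_9 → 1² + 0² + 8² = 1 + 0 + 64 = 65
65 = (7,2)_9 → 7² + 2² = 49 + 4 = 53
53 = (5,8)_9 → 5² + 8² = 25 + 64 = 89  — 89 already appeared earlier.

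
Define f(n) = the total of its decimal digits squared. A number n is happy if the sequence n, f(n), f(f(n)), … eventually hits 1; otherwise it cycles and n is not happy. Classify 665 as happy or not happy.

happy

665 → 6² + 6² + 5² = 36 + 36 + 25 = 97
97 → 9² + 7² = 81 + 49 = 130
130 → 1² + 3² + 0² = 1 + 9 + 0 = 10
10 → 1² + 0² = 1 + 0 = 1  — reached 1.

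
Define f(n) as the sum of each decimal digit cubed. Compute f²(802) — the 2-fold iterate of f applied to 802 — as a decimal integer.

133

802 → 8³ + 0³ + 2³ = 512 + 0 + 8 = 520
520 → 5³ + 2³ + 0³ = 125 + 8 + 0 = 133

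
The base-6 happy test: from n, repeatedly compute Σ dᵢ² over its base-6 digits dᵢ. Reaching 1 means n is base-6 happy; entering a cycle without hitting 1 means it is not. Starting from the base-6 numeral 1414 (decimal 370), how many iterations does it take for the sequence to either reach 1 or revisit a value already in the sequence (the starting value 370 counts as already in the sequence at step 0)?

10

370 = (1,4,1,4)_6 → 34
34 = (5,4)_6 → 41
41 = (1,0,5)_6 → 26
26 = (4,2)_6 → 20
20 = (3,2)_6 → 13
13 = (2,1)_6 → 5
5 = (5)_6 → 25
25 = (4,1)_6 → 17
17 = (2,5)_6 → 29
29 = (4,5)_6 → 41  — 41 repeats.
That took 10 steps.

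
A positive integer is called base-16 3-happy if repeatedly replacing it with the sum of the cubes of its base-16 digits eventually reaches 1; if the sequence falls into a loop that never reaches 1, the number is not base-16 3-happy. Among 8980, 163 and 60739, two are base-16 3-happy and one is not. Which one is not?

8980: 8980 → 100 → 280 → 514 → 16 → 1  — reaches 1 (base-16 3-happy)
163: 163 → 1027 → 91 → 1456 → 1456  — repeats 1456 (not base-16 3-happy)
60739: 60739 → 5032 → 1540 → 280 → 514 → 16 → 1  — reaches 1 (base-16 3-happy)

163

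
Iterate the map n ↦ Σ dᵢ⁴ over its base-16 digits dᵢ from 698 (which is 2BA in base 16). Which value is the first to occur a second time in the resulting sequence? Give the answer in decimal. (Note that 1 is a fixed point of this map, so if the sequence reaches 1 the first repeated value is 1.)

698 = (2,11,10)_16 → 24657
24657 = (6,0,5,1)_16 → 1922
1922 = (7,8,2)_16 → 6513
6513 = (1,9,7,1)_16 → 8964
8964 = (2,3,0,4)_16 → 353
353 = (1,6,1)_16 → 1298
1298 = (5,1,2)_16 → 642
642 = (2,8,2)_16 → 4128
4128 = (1,0,2,0)_16 → 17
17 = (1,1)_16 → 2
2 = (2)_16 → 16
16 = (1,0)_16 → 1  — reached the fixed point 1.
1 → 1, so 1 is the first repeated value.

1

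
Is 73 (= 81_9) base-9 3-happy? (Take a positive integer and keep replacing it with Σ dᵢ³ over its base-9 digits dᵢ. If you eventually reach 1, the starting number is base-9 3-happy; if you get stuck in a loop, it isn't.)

73 = (8,1)_9 → 8³ + 1³ = 513
513 = (6,3,0)_9 → 6³ + 3³ + 0³ = 243
243 = (3,0,0)_9 → 3³ + 0³ + 0³ = 27
27 = (3,0)_9 → 3³ + 0³ = 27  — 27 already seen; the sequence cycles without reaching 1.

not base-9 3-happy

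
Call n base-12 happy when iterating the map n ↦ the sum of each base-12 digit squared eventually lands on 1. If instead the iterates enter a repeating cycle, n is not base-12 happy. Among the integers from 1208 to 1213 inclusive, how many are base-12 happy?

1

1208: 1208 → 144 → 1  (reaches 1)
1209: 1209 → 161 → 27 → 13 → 2 → 4 → 16 → 17 → 26 → 8 → 64 → 41 → 34 → 104 → 128 → 164 → 66 → 61 → 26  (repeats 26)
1210: 1210 → 180 → 10 → 100 → 80 → 100  (repeats 100)
1211: 1211 → 201 → 98 → 68 → 89 → 74 → 40 → 25 → 5 → 25  (repeats 25)
1212: 1212 → 89 → 74 → 40 → 25 → 5 → 25  (repeats 25)
1213: 1213 → 90 → 85 → 50 → 20 → 65 → 50  (repeats 50)
base-12 happy: 1208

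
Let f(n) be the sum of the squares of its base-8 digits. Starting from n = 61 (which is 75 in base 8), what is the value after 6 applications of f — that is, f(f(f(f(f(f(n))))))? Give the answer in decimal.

4

61 = (7,5)_8 → 7² + 5² = 49 + 25 = 74
74 = (1,1,2)_8 → 1² + 1² + 2² = 1 + 1 + 4 = 6
6 = (6)_8 → 6² = 36
36 = (4,4)_8 → 4² + 4² = 16 + 16 = 32
32 = (4,0)_8 → 4² + 0² = 16 + 0 = 16
16 = (2,0)_8 → 2² + 0² = 4 + 0 = 4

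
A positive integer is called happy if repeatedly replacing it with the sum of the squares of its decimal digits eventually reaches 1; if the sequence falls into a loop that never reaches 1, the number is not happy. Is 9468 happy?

not happy

9468 → 9² + 4² + 6² + 8² = 197
197 → 1² + 9² + 7² = 131
131 → 1² + 3² + 1² = 11
11 → 1² + 1² = 2
2 → 2² = 4
4 → 4² = 16
16 → 1² + 6² = 37
37 → 3² + 7² = 58
58 → 5² + 8² = 89
89 → 8² + 9² = 145
145 → 1² + 4² + 5² = 42
42 → 4² + 2² = 20
20 → 2² + 0² = 4  — 4 already seen; the sequence cycles without reaching 1.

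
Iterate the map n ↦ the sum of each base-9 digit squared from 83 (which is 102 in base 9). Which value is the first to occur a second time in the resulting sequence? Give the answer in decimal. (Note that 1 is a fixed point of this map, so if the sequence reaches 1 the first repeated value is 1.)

53

83 = (1,0,2)_9 → 5
5 = (5)_9 → 25
25 = (2,7)_9 → 53
53 = (5,8)_9 → 89
89 = (1,0,8)_9 → 65
65 = (7,2)_9 → 53  — 53 already appeared earlier.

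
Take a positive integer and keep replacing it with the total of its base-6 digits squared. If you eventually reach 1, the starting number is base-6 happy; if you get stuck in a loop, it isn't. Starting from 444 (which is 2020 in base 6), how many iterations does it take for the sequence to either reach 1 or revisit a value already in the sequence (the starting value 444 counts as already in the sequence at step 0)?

10

444 = (2,0,2,0)_6 → 2² + 0² + 2² + 0² = 8
8 = (1,2)_6 → 1² + 2² = 5
5 = (5)_6 → 5² = 25
25 = (4,1)_6 → 4² + 1² = 17
17 = (2,5)_6 → 2² + 5² = 29
29 = (4,5)_6 → 4² + 5² = 41
41 = (1,0,5)_6 → 1² + 0² + 5² = 26
26 = (4,2)_6 → 4² + 2² = 20
20 = (3,2)_6 → 3² + 2² = 13
13 = (2,1)_6 → 2² + 1² = 5  — 5 repeats.
That took 10 steps.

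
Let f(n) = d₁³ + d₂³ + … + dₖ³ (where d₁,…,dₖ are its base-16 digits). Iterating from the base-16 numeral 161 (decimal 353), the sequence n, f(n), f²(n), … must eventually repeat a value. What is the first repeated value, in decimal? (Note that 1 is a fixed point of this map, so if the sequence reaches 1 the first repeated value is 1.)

2729

353 = (1,6,1)_16 → 1³ + 6³ + 1³ = 218
218 = (13,10)_16 → 13³ + 10³ = 3197
3197 = (12,7,13)_16 → 12³ + 7³ + 13³ = 4268
4268 = (1,0,10,12)_16 → 1³ + 0³ + 10³ + 12³ = 2729
2729 = (10,10,9)_16 → 10³ + 10³ + 9³ = 2729  — 2729 already appeared earlier.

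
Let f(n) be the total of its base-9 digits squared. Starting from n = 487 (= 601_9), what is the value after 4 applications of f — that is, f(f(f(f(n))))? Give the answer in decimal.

487 = (6,0,1)_9 → 6² + 0² + 1² = 37
37 = (4,1)_9 → 4² + 1² = 17
17 = (1,8)_9 → 1² + 8² = 65
65 = (7,2)_9 → 7² + 2² = 53

53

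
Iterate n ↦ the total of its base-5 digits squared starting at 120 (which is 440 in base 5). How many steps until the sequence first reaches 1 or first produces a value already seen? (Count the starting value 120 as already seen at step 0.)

7

120 = (4,4,0)_5 → 4² + 4² + 0² = 32
32 = (1,1,2)_5 → 1² + 1² + 2² = 6
6 = (1,1)_5 → 1² + 1² = 2
2 = (2)_5 → 2² = 4
4 = (4)_5 → 4² = 16
16 = (3,1)_5 → 3² + 1² = 10
10 = (2,0)_5 → 2² + 0² = 4  — 4 repeats.
That took 7 steps.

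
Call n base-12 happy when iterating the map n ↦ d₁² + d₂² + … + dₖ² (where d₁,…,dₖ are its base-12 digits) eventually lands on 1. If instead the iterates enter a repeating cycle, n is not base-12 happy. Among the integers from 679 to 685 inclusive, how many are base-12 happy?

679: 679 → 129 → 181 → 11 → 121 → 101 → 89 → 74 → 40 → 25 → 5 → 25  (repeats 25)
680: 680 → 144 → 1  (reaches 1)
681: 681 → 161 → 27 → 13 → 2 → 4 → 16 → 17 → 26 → 8 → 64 → 41 → 34 → 104 → 128 → 164 → 66 → 61 → 26  (repeats 26)
682: 682 → 180 → 10 → 100 → 80 → 100  (repeats 100)
683: 683 → 201 → 98 → 68 → 89 → 74 → 40 → 25 → 5 → 25  (repeats 25)
684: 684 → 97 → 65 → 50 → 20 → 65  (repeats 65)
685: 685 → 98 → 68 → 89 → 74 → 40 → 25 → 5 → 25  (repeats 25)
base-12 happy: 680

1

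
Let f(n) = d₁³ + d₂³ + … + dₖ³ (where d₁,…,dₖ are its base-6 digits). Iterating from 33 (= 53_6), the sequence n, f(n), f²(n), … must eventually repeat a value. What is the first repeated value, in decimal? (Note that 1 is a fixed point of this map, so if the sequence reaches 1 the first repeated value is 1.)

73

33 = (5,3)_6 → 5³ + 3³ = 152
152 = (4,1,2)_6 → 4³ + 1³ + 2³ = 73
73 = (2,0,1)_6 → 2³ + 0³ + 1³ = 9
9 = (1,3)_6 → 1³ + 3³ = 28
28 = (4,4)_6 → 4³ + 4³ = 128
128 = (3,3,2)_6 → 3³ + 3³ + 2³ = 62
62 = (1,4,2)_6 → 1³ + 4³ + 2³ = 73  — 73 already appeared earlier.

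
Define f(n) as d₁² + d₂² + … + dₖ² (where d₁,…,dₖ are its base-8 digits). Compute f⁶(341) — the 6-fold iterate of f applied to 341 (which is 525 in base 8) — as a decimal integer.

4

341 = (5,2,5)_8 → 5² + 2² + 5² = 54
54 = (6,6)_8 → 6² + 6² = 72
72 = (1,1,0)_8 → 1² + 1² + 0² = 2
2 = (2)_8 → 2² = 4
4 = (4)_8 → 4² = 16
16 = (2,0)_8 → 2² + 0² = 4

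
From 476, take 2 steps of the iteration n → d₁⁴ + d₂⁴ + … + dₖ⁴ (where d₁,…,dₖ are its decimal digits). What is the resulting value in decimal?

7348

476 → 3953
3953 → 7348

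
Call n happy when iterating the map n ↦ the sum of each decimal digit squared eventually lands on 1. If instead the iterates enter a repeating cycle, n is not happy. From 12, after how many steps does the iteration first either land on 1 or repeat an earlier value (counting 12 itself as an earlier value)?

13

12 → 1² + 2² = 5
5 → 5² = 25
25 → 2² + 5² = 29
29 → 2² + 9² = 85
85 → 8² + 5² = 89
89 → 8² + 9² = 145
145 → 1² + 4² + 5² = 42
42 → 4² + 2² = 20
20 → 2² + 0² = 4
4 → 4² = 16
16 → 1² + 6² = 37
37 → 3² + 7² = 58
58 → 5² + 8² = 89  — 89 repeats.
That took 13 steps.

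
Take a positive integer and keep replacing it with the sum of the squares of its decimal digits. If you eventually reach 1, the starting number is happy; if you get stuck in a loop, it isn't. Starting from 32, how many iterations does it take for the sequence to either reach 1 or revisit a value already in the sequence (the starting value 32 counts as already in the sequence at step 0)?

3

32 → 13
13 → 10
10 → 1  — reached 1.
That took 3 steps.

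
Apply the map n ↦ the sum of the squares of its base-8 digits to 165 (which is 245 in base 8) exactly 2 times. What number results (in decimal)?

165 = (2,4,5)_8 → 45
45 = (5,5)_8 → 50

50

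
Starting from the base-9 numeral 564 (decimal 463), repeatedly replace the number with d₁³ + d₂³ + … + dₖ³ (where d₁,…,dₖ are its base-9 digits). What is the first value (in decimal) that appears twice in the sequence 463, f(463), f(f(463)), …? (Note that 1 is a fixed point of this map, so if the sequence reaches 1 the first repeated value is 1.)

1

463 = (5,6,4)_9 → 5³ + 6³ + 4³ = 405
405 = (5,0,0)_9 → 5³ + 0³ + 0³ = 125
125 = (1,4,8)_9 → 1³ + 4³ + 8³ = 577
577 = (7,1,1)_9 → 7³ + 1³ + 1³ = 345
345 = (4,2,3)_9 → 4³ + 2³ + 3³ = 99
99 = (1,2,0)_9 → 1³ + 2³ + 0³ = 9
9 = (1,0)_9 → 1³ + 0³ = 1  — reached the fixed point 1.
1 → 1, so 1 is the first repeated value.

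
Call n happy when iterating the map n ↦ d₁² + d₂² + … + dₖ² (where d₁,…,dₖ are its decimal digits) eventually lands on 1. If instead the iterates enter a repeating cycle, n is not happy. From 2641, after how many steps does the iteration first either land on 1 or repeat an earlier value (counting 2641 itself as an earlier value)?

13

2641 → 57
57 → 74
74 → 65
65 → 61
61 → 37
37 → 58
58 → 89
89 → 145
145 → 42
42 → 20
20 → 4
4 → 16
16 → 37  — 37 repeats.
That took 13 steps.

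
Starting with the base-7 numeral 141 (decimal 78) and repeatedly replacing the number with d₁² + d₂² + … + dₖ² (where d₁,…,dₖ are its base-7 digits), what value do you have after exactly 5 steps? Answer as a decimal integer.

78 = (1,4,1)_7 → 1² + 4² + 1² = 18
18 = (2,4)_7 → 2² + 4² = 20
20 = (2,6)_7 → 2² + 6² = 40
40 = (5,5)_7 → 5² + 5² = 50
50 = (1,0,1)_7 → 1² + 0² + 1² = 2

2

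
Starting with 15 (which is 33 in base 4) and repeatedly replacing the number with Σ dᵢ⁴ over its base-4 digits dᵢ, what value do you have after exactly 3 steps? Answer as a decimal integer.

81

15 = (3,3)_4 → 3⁴ + 3⁴ = 81 + 81 = 162
162 = (2,2,0,2)_4 → 2⁴ + 2⁴ + 0⁴ + 2⁴ = 16 + 16 + 0 + 16 = 48
48 = (3,0,0)_4 → 3⁴ + 0⁴ + 0⁴ = 81 + 0 + 0 = 81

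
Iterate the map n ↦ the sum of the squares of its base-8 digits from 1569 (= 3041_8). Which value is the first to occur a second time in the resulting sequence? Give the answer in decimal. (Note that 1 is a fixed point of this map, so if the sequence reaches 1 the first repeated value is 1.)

1569 = (3,0,4,1)_8 → 3² + 0² + 4² + 1² = 26
26 = (3,2)_8 → 3² + 2² = 13
13 = (1,5)_8 → 1² + 5² = 26  — 26 already appeared earlier.

26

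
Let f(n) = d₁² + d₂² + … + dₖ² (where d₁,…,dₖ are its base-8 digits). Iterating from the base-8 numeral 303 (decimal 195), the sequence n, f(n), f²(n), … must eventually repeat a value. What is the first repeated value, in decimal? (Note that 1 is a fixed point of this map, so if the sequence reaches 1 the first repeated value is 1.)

195 = (3,0,3)_8 → 3² + 0² + 3² = 18
18 = (2,2)_8 → 2² + 2² = 8
8 = (1,0)_8 → 1² + 0² = 1  — reached the fixed point 1.
1 → 1, so 1 is the first repeated value.

1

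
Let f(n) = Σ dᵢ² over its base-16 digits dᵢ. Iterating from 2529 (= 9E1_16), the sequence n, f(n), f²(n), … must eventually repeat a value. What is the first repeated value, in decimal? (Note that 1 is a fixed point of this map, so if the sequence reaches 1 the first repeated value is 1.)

2529 = (9,14,1)_16 → 9² + 14² + 1² = 81 + 196 + 1 = 278
278 = (1,1,6)_16 → 1² + 1² + 6² = 1 + 1 + 36 = 38
38 = (2,6)_16 → 2² + 6² = 4 + 36 = 40
40 = (2,8)_16 → 2² + 8² = 4 + 64 = 68
68 = (4,4)_16 → 4² + 4² = 16 + 16 = 32
32 = (2,0)_16 → 2² + 0² = 4 + 0 = 4
4 = (4)_16 → 4² = 16
16 = (1,0)_16 → 1² + 0² = 1 + 0 = 1  — reached the fixed point 1.
1 → 1, so 1 is the first repeated value.

1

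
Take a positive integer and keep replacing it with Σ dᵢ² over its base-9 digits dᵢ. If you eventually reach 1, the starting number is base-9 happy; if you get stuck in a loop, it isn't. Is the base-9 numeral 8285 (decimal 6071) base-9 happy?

6071 = (8,2,8,5)_9 → 8² + 2² + 8² + 5² = 157
157 = (1,8,4)_9 → 1² + 8² + 4² = 81
81 = (1,0,0)_9 → 1² + 0² + 0² = 1  — reached 1.

base-9 happy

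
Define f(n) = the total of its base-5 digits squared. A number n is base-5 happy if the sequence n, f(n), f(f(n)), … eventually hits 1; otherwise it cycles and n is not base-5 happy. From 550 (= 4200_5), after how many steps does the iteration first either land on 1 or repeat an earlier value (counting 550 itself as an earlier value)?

550 = (4,2,0,0)_5 → 4² + 2² + 0² + 0² = 16 + 4 + 0 + 0 = 20
20 = (4,0)_5 → 4² + 0² = 16 + 0 = 16
16 = (3,1)_5 → 3² + 1² = 9 + 1 = 10
10 = (2,0)_5 → 2² + 0² = 4 + 0 = 4
4 = (4)_5 → 4² = 16  — 16 repeats.
That took 5 steps.

5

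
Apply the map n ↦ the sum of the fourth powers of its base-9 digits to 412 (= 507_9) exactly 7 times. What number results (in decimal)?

412 = (5,0,7)_9 → 3026
3026 = (4,1,3,2)_9 → 354
354 = (4,3,3)_9 → 418
418 = (5,1,4)_9 → 882
882 = (1,1,8,0)_9 → 4098
4098 = (5,5,5,3)_9 → 1956
1956 = (2,6,1,3)_9 → 1394

1394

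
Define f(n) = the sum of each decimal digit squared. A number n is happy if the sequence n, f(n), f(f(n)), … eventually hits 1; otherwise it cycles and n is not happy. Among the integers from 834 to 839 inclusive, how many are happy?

1

834: 834 → 89 → 145 → 42 → 20 → 4 → 16 → 37 → 58 → 89  — not happy
835: 835 → 98 → 145 → 42 → 20 → 4 → 16 → 37 → 58 → 89 → 145  — not happy
836: 836 → 109 → 82 → 68 → 100 → 1  — happy
837: 837 → 122 → 9 → 81 → 65 → 61 → 37 → 58 → 89 → 145 → 42 → 20 → 4 → 16 → 37  — not happy
838: 838 → 137 → 59 → 106 → 37 → 58 → 89 → 145 → 42 → 20 → 4 → 16 → 37  — not happy
839: 839 → 154 → 42 → 20 → 4 → 16 → 37 → 58 → 89 → 145 → 42  — not happy
happy: 836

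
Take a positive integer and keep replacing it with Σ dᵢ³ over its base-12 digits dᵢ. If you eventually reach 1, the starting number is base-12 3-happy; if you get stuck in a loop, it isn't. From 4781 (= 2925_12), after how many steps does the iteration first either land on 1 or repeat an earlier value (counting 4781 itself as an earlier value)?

4781 = (2,9,2,5)_12 → 2³ + 9³ + 2³ + 5³ = 870
870 = (6,0,6)_12 → 6³ + 0³ + 6³ = 432
432 = (3,0,0)_12 → 3³ + 0³ + 0³ = 27
27 = (2,3)_12 → 2³ + 3³ = 35
35 = (2,11)_12 → 2³ + 11³ = 1339
1339 = (9,3,7)_12 → 9³ + 3³ + 7³ = 1099
1099 = (7,7,7)_12 → 7³ + 7³ + 7³ = 1029
1029 = (7,1,9)_12 → 7³ + 1³ + 9³ = 1073
1073 = (7,5,5)_12 → 7³ + 5³ + 5³ = 593
593 = (4,1,5)_12 → 4³ + 1³ + 5³ = 190
190 = (1,3,10)_12 → 1³ + 3³ + 10³ = 1028
1028 = (7,1,8)_12 → 7³ + 1³ + 8³ = 856
856 = (5,11,4)_12 → 5³ + 11³ + 4³ = 1520
1520 = (10,6,8)_12 → 10³ + 6³ + 8³ = 1728
1728 = (1,0,0,0)_12 → 1³ + 0³ + 0³ + 0³ = 1  — reached 1.
That took 15 steps.

15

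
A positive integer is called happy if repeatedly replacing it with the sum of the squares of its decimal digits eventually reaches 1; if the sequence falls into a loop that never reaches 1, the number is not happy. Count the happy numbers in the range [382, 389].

382: 382 → 77 → 98 → 145 → 42 → 20 → 4 → 16 → 37 → 58 → 89 → 145  — not happy
383: 383 → 82 → 68 → 100 → 1  — happy
384: 384 → 89 → 145 → 42 → 20 → 4 → 16 → 37 → 58 → 89  — not happy
385: 385 → 98 → 145 → 42 → 20 → 4 → 16 → 37 → 58 → 89 → 145  — not happy
386: 386 → 109 → 82 → 68 → 100 → 1  — happy
387: 387 → 122 → 9 → 81 → 65 → 61 → 37 → 58 → 89 → 145 → 42 → 20 → 4 → 16 → 37  — not happy
388: 388 → 137 → 59 → 106 → 37 → 58 → 89 → 145 → 42 → 20 → 4 → 16 → 37  — not happy
389: 389 → 154 → 42 → 20 → 4 → 16 → 37 → 58 → 89 → 145 → 42  — not happy
happy: 383, 386

2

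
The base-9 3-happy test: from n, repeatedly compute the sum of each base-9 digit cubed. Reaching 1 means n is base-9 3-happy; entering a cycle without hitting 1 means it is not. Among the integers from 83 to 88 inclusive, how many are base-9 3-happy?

1

83: 83 → 9 → 1  — base-9 3-happy
84: 84 → 28 → 28  — not base-9 3-happy
85: 85 → 65 → 351 → 91 → 3 → 27 → 27  — not base-9 3-happy
86: 86 → 126 → 126  — not base-9 3-happy
87: 87 → 217 → 225 → 351 → 91 → 3 → 27 → 27  — not base-9 3-happy
88: 88 → 344 → 80 → 1024 → 496 → 218 → 232 → 694 → 638 → 1198 → 470 → 476 → 980 → 540 → 432 → 152 → 856 → 128 → 134 → 638  — not base-9 3-happy
base-9 3-happy: 83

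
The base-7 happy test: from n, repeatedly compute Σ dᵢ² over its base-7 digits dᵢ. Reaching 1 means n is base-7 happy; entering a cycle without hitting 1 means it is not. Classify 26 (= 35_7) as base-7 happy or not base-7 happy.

26 = (3,5)_7 → 34
34 = (4,6)_7 → 52
52 = (1,0,3)_7 → 10
10 = (1,3)_7 → 10  — 10 already seen; the sequence cycles without reaching 1.

not base-7 happy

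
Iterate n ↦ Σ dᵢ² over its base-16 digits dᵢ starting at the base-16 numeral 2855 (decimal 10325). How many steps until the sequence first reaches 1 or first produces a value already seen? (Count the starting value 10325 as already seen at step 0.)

10325 = (2,8,5,5)_16 → 118
118 = (7,6)_16 → 85
85 = (5,5)_16 → 50
50 = (3,2)_16 → 13
13 = (13)_16 → 169
169 = (10,9)_16 → 181
181 = (11,5)_16 → 146
146 = (9,2)_16 → 85  — 85 repeats.
That took 8 steps.

8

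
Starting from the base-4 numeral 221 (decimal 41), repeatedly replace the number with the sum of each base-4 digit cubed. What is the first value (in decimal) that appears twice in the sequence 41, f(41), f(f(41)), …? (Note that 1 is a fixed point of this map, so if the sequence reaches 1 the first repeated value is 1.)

41 = (2,2,1)_4 → 2³ + 2³ + 1³ = 8 + 8 + 1 = 17
17 = (1,0,1)_4 → 1³ + 0³ + 1³ = 1 + 0 + 1 = 2
2 = (2)_4 → 2³ = 8
8 = (2,0)_4 → 2³ + 0³ = 8 + 0 = 8  — 8 already appeared earlier.

8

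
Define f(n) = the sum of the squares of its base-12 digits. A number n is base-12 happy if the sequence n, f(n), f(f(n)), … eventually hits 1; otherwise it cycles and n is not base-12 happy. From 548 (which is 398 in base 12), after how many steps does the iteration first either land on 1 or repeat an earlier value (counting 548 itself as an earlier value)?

548 = (3,9,8)_12 → 3² + 9² + 8² = 9 + 81 + 64 = 154
154 = (1,0,10)_12 → 1² + 0² + 10² = 1 + 0 + 100 = 101
101 = (8,5)_12 → 8² + 5² = 64 + 25 = 89
89 = (7,5)_12 → 7² + 5² = 49 + 25 = 74
74 = (6,2)_12 → 6² + 2² = 36 + 4 = 40
40 = (3,4)_12 → 3² + 4² = 9 + 16 = 25
25 = (2,1)_12 → 2² + 1² = 4 + 1 = 5
5 = (5)_12 → 5² = 25  — 25 repeats.
That took 8 steps.

8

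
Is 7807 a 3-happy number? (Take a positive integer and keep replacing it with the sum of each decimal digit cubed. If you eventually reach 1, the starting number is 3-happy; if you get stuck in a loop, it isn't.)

3-happy

7807 → 7³ + 8³ + 0³ + 7³ = 343 + 512 + 0 + 343 = 1198
1198 → 1³ + 1³ + 9³ + 8³ = 1 + 1 + 729 + 512 = 1243
1243 → 1³ + 2³ + 4³ + 3³ = 1 + 8 + 64 + 27 = 100
100 → 1³ + 0³ + 0³ = 1 + 0 + 0 = 1  — reached 1.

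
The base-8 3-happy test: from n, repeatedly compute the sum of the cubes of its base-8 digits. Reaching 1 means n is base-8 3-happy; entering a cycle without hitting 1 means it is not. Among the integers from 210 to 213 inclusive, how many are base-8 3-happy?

210: 210 → 43 → 152 → 35 → 91 → 55 → 559 → 469 → 476 → 434 → 440 → 559  — not base-8 3-happy
211: 211 → 62 → 559 → 469 → 476 → 434 → 440 → 559  — not base-8 3-happy
212: 212 → 99 → 92 → 92  — not base-8 3-happy
213: 213 → 160 → 72 → 2 → 8 → 1  — base-8 3-happy
base-8 3-happy: 213

1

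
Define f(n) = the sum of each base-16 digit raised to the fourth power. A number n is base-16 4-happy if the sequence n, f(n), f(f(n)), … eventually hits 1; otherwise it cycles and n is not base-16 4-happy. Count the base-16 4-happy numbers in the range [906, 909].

906: 906 → 14177 → 3779 → 59233 → 42114 → 14368 → 4193 → 1298 → 642 → 4128 → 17 → 2 → 16 → 1  — base-16 4-happy
907: 907 → 18818 → 10929 → 24658 → 1937 → 8963 → 178 → 14657 → 6899 → 60707 → 67074 → 1313 → 642 → 4128 → 17 → 2 → 16 → 1  — base-16 4-happy
908: 908 → 24913 → 1923 → 6578 → 21219 → 39138 → 49089 → 86003 → 101588 → 53650 → 35139 → 10994 → 60657 → 109778 → 59314 → 55474 → 47314 → 47314  — not base-16 4-happy
909: 909 → 32738 → 91458 → 2194 → 10673 → 21219 → 39138 → 49089 → 86003 → 101588 → 53650 → 35139 → 10994 → 60657 → 109778 → 59314 → 55474 → 47314 → 47314  — not base-16 4-happy
base-16 4-happy: 906, 907

2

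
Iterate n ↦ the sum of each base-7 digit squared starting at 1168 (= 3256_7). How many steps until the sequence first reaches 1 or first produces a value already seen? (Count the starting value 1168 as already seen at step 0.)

1168 = (3,2,5,6)_7 → 3² + 2² + 5² + 6² = 9 + 4 + 25 + 36 = 74
74 = (1,3,4)_7 → 1² + 3² + 4² = 1 + 9 + 16 = 26
26 = (3,5)_7 → 3² + 5² = 9 + 25 = 34
34 = (4,6)_7 → 4² + 6² = 16 + 36 = 52
52 = (1,0,3)_7 → 1² + 0² + 3² = 1 + 0 + 9 = 10
10 = (1,3)_7 → 1² + 3² = 1 + 9 = 10  — 10 repeats.
That took 6 steps.

6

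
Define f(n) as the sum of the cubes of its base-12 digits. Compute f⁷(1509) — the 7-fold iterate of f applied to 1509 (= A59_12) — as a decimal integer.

1509 = (10,5,9)_12 → 10³ + 5³ + 9³ = 1854
1854 = (1,0,10,6)_12 → 1³ + 0³ + 10³ + 6³ = 1217
1217 = (8,5,5)_12 → 8³ + 5³ + 5³ = 762
762 = (5,3,6)_12 → 5³ + 3³ + 6³ = 368
368 = (2,6,8)_12 → 2³ + 6³ + 8³ = 736
736 = (5,1,4)_12 → 5³ + 1³ + 4³ = 190
190 = (1,3,10)_12 → 1³ + 3³ + 10³ = 1028

1028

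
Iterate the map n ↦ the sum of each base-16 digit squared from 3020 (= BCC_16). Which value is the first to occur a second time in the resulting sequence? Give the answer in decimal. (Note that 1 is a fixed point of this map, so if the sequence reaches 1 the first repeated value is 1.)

146

3020 = (11,12,12)_16 → 11² + 12² + 12² = 409
409 = (1,9,9)_16 → 1² + 9² + 9² = 163
163 = (10,3)_16 → 10² + 3² = 109
109 = (6,13)_16 → 6² + 13² = 205
205 = (12,13)_16 → 12² + 13² = 313
313 = (1,3,9)_16 → 1² + 3² + 9² = 91
91 = (5,11)_16 → 5² + 11² = 146
146 = (9,2)_16 → 9² + 2² = 85
85 = (5,5)_16 → 5² + 5² = 50
50 = (3,2)_16 → 3² + 2² = 13
13 = (13)_16 → 13² = 169
169 = (10,9)_16 → 10² + 9² = 181
181 = (11,5)_16 → 11² + 5² = 146  — 146 already appeared earlier.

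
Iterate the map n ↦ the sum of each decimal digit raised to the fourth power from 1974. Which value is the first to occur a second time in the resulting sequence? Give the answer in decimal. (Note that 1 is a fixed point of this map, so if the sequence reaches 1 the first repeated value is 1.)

1974 → 9219
9219 → 13139
13139 → 6725
6725 → 4338
4338 → 4514
4514 → 1138
1138 → 4179
4179 → 9219  — 9219 already appeared earlier.

9219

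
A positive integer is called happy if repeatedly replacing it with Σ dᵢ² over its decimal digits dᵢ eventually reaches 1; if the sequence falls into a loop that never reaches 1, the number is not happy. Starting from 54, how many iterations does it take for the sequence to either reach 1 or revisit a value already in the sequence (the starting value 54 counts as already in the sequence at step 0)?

15

54 → 5² + 4² = 41
41 → 4² + 1² = 17
17 → 1² + 7² = 50
50 → 5² + 0² = 25
25 → 2² + 5² = 29
29 → 2² + 9² = 85
85 → 8² + 5² = 89
89 → 8² + 9² = 145
145 → 1² + 4² + 5² = 42
42 → 4² + 2² = 20
20 → 2² + 0² = 4
4 → 4² = 16
16 → 1² + 6² = 37
37 → 3² + 7² = 58
58 → 5² + 8² = 89  — 89 repeats.
That took 15 steps.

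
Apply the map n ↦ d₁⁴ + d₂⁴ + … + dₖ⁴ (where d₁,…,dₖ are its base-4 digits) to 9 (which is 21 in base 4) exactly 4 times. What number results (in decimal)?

9 = (2,1)_4 → 17
17 = (1,0,1)_4 → 2
2 = (2)_4 → 16
16 = (1,0,0)_4 → 1

1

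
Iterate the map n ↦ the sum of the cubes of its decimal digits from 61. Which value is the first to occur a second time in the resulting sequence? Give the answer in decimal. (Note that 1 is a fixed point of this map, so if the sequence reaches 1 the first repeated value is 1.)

217

61 → 6³ + 1³ = 217
217 → 2³ + 1³ + 7³ = 352
352 → 3³ + 5³ + 2³ = 160
160 → 1³ + 6³ + 0³ = 217  — 217 already appeared earlier.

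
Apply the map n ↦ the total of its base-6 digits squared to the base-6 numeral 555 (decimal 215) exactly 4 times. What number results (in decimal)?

215 = (5,5,5)_6 → 5² + 5² + 5² = 25 + 25 + 25 = 75
75 = (2,0,3)_6 → 2² + 0² + 3² = 4 + 0 + 9 = 13
13 = (2,1)_6 → 2² + 1² = 4 + 1 = 5
5 = (5)_6 → 5² = 25

25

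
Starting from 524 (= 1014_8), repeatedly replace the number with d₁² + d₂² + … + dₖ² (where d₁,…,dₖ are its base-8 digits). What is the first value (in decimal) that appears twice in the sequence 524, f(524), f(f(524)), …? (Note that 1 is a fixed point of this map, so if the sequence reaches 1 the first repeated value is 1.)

1

524 = (1,0,1,4)_8 → 1² + 0² + 1² + 4² = 1 + 0 + 1 + 16 = 18
18 = (2,2)_8 → 2² + 2² = 4 + 4 = 8
8 = (1,0)_8 → 1² + 0² = 1 + 0 = 1  — reached the fixed point 1.
1 → 1, so 1 is the first repeated value.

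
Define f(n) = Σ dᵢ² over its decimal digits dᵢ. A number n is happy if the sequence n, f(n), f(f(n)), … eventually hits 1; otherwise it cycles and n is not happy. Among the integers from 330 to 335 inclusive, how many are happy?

330: 330 → 18 → 65 → 61 → 37 → 58 → 89 → 145 → 42 → 20 → 4 → 16 → 37  (repeats 37)
331: 331 → 19 → 82 → 68 → 100 → 1  (reaches 1)
332: 332 → 22 → 8 → 64 → 52 → 29 → 85 → 89 → 145 → 42 → 20 → 4 → 16 → 37 → 58 → 89  (repeats 89)
333: 333 → 27 → 53 → 34 → 25 → 29 → 85 → 89 → 145 → 42 → 20 → 4 → 16 → 37 → 58 → 89  (repeats 89)
334: 334 → 34 → 25 → 29 → 85 → 89 → 145 → 42 → 20 → 4 → 16 → 37 → 58 → 89  (repeats 89)
335: 335 → 43 → 25 → 29 → 85 → 89 → 145 → 42 → 20 → 4 → 16 → 37 → 58 → 89  (repeats 89)
happy: 331

1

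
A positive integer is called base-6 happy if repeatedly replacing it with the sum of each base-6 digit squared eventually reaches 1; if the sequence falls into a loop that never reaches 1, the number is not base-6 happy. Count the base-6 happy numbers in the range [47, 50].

1

47: 47 → 27 → 25 → 17 → 29 → 41 → 26 → 20 → 13 → 5 → 25  (repeats 25)
48: 48 → 5 → 25 → 17 → 29 → 41 → 26 → 20 → 13 → 5  (repeats 5)
49: 49 → 6 → 1  (reaches 1)
50: 50 → 9 → 10 → 17 → 29 → 41 → 26 → 20 → 13 → 5 → 25 → 17  (repeats 17)
base-6 happy: 49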